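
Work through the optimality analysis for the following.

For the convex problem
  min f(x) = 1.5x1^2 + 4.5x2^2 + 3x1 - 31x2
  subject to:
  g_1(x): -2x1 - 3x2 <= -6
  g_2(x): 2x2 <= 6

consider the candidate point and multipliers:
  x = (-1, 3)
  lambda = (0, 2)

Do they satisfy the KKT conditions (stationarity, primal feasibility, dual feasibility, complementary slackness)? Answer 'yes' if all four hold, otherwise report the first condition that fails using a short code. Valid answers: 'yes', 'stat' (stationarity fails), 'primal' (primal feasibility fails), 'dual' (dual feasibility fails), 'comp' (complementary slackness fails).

Gradient of f: grad f(x) = Q x + c = (0, -4)
Constraint values g_i(x) = a_i^T x - b_i:
  g_1((-1, 3)) = -1
  g_2((-1, 3)) = 0
Stationarity residual: grad f(x) + sum_i lambda_i a_i = (0, 0)
  -> stationarity OK
Primal feasibility (all g_i <= 0): OK
Dual feasibility (all lambda_i >= 0): OK
Complementary slackness (lambda_i * g_i(x) = 0 for all i): OK

Verdict: yes, KKT holds.

yes


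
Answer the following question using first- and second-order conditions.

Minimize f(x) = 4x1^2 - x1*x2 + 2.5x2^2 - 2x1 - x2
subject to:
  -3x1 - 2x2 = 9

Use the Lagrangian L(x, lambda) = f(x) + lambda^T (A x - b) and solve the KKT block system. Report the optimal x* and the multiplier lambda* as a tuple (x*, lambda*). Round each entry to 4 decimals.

Form the Lagrangian:
  L(x, lambda) = (1/2) x^T Q x + c^T x + lambda^T (A x - b)
Stationarity (grad_x L = 0): Q x + c + A^T lambda = 0.
Primal feasibility: A x = b.

This gives the KKT block system:
  [ Q   A^T ] [ x     ]   [-c ]
  [ A    0  ] [ lambda ] = [ b ]

Solving the linear system:
  x*      = (-1.6966, -1.9551)
  lambda* = (-4.5393)
  f(x*)   = 23.1011

x* = (-1.6966, -1.9551), lambda* = (-4.5393)


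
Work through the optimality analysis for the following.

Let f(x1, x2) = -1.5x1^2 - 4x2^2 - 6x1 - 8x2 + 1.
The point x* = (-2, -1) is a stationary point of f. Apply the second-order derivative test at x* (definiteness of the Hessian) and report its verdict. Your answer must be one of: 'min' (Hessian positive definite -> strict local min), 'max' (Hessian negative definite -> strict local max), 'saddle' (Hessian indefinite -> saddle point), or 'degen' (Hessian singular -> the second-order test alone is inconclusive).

Compute the Hessian H = grad^2 f:
  H = [[-3, 0], [0, -8]]
Verify stationarity: grad f(x*) = H x* + g = (0, 0).
Eigenvalues of H: -8, -3.
Both eigenvalues < 0, so H is negative definite -> x* is a strict local max.

max


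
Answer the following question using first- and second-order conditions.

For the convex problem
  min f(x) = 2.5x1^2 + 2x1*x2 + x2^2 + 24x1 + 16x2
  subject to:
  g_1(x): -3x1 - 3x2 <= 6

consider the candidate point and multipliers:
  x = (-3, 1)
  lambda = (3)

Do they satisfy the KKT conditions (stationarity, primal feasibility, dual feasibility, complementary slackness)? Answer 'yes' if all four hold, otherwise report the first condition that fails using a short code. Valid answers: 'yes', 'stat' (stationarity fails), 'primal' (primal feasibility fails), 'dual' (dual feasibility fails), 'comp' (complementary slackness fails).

Gradient of f: grad f(x) = Q x + c = (11, 12)
Constraint values g_i(x) = a_i^T x - b_i:
  g_1((-3, 1)) = 0
Stationarity residual: grad f(x) + sum_i lambda_i a_i = (2, 3)
  -> stationarity FAILS
Primal feasibility (all g_i <= 0): OK
Dual feasibility (all lambda_i >= 0): OK
Complementary slackness (lambda_i * g_i(x) = 0 for all i): OK

Verdict: the first failing condition is stationarity -> stat.

stat


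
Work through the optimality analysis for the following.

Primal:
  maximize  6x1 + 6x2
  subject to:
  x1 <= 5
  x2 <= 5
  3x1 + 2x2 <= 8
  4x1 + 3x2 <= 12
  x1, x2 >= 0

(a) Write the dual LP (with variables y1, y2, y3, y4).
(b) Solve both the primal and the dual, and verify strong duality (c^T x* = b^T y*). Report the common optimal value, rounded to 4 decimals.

The standard primal-dual pair for 'max c^T x s.t. A x <= b, x >= 0' is:
  Dual:  min b^T y  s.t.  A^T y >= c,  y >= 0.

So the dual LP is:
  minimize  5y1 + 5y2 + 8y3 + 12y4
  subject to:
    y1 + 3y3 + 4y4 >= 6
    y2 + 2y3 + 3y4 >= 6
    y1, y2, y3, y4 >= 0

Solving the primal: x* = (0, 4).
  primal value c^T x* = 24.
Solving the dual: y* = (0, 0, 0, 2).
  dual value b^T y* = 24.
Strong duality: c^T x* = b^T y*. Confirmed.

24


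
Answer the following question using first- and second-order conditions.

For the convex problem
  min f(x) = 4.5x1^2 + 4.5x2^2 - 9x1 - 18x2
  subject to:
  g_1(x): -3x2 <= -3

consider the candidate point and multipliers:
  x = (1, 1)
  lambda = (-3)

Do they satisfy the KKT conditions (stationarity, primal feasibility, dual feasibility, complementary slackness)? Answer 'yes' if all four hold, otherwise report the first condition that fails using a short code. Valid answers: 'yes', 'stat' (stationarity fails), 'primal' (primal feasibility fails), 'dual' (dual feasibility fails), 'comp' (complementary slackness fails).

Gradient of f: grad f(x) = Q x + c = (0, -9)
Constraint values g_i(x) = a_i^T x - b_i:
  g_1((1, 1)) = 0
Stationarity residual: grad f(x) + sum_i lambda_i a_i = (0, 0)
  -> stationarity OK
Primal feasibility (all g_i <= 0): OK
Dual feasibility (all lambda_i >= 0): FAILS
Complementary slackness (lambda_i * g_i(x) = 0 for all i): OK

Verdict: the first failing condition is dual_feasibility -> dual.

dual


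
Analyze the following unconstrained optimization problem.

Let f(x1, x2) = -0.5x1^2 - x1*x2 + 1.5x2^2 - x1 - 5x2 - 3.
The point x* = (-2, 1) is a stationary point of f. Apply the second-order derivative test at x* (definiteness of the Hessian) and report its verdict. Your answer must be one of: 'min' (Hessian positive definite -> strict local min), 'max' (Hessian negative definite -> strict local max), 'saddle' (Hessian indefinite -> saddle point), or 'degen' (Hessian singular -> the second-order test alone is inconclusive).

Compute the Hessian H = grad^2 f:
  H = [[-1, -1], [-1, 3]]
Verify stationarity: grad f(x*) = H x* + g = (0, 0).
Eigenvalues of H: -1.2361, 3.2361.
Eigenvalues have mixed signs, so H is indefinite -> x* is a saddle point.

saddle


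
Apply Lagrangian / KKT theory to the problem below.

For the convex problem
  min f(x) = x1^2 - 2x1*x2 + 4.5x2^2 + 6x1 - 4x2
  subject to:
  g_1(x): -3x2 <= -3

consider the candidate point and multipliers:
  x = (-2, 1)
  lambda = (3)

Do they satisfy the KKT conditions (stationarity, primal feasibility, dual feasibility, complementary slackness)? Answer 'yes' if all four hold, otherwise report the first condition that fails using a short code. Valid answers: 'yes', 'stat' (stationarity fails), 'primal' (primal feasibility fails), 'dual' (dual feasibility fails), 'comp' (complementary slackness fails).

Gradient of f: grad f(x) = Q x + c = (0, 9)
Constraint values g_i(x) = a_i^T x - b_i:
  g_1((-2, 1)) = 0
Stationarity residual: grad f(x) + sum_i lambda_i a_i = (0, 0)
  -> stationarity OK
Primal feasibility (all g_i <= 0): OK
Dual feasibility (all lambda_i >= 0): OK
Complementary slackness (lambda_i * g_i(x) = 0 for all i): OK

Verdict: yes, KKT holds.

yes


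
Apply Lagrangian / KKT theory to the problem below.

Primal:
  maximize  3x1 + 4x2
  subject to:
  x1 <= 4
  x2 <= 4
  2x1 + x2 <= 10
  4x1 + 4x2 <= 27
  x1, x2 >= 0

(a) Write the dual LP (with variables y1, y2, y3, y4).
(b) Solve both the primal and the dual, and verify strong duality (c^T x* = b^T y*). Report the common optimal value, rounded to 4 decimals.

The standard primal-dual pair for 'max c^T x s.t. A x <= b, x >= 0' is:
  Dual:  min b^T y  s.t.  A^T y >= c,  y >= 0.

So the dual LP is:
  minimize  4y1 + 4y2 + 10y3 + 27y4
  subject to:
    y1 + 2y3 + 4y4 >= 3
    y2 + y3 + 4y4 >= 4
    y1, y2, y3, y4 >= 0

Solving the primal: x* = (2.75, 4).
  primal value c^T x* = 24.25.
Solving the dual: y* = (0, 1, 0, 0.75).
  dual value b^T y* = 24.25.
Strong duality: c^T x* = b^T y*. Confirmed.

24.25


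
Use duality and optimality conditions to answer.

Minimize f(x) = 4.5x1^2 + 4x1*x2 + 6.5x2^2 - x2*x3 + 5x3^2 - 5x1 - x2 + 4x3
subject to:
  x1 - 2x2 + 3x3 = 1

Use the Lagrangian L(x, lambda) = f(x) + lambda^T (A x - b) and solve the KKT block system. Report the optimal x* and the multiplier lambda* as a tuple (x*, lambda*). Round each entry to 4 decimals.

Form the Lagrangian:
  L(x, lambda) = (1/2) x^T Q x + c^T x + lambda^T (A x - b)
Stationarity (grad_x L = 0): Q x + c + A^T lambda = 0.
Primal feasibility: A x = b.

This gives the KKT block system:
  [ Q   A^T ] [ x     ]   [-c ]
  [ A    0  ] [ lambda ] = [ b ]

Solving the linear system:
  x*      = (0.8043, -0.3261, -0.1522)
  lambda* = (-0.9348)
  f(x*)   = -1.6848

x* = (0.8043, -0.3261, -0.1522), lambda* = (-0.9348)


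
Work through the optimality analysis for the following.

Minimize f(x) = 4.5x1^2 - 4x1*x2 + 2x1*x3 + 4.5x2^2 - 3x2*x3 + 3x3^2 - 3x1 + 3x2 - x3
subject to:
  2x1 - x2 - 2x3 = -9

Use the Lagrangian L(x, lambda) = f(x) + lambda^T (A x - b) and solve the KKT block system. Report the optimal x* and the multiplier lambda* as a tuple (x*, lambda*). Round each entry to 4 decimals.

Form the Lagrangian:
  L(x, lambda) = (1/2) x^T Q x + c^T x + lambda^T (A x - b)
Stationarity (grad_x L = 0): Q x + c + A^T lambda = 0.
Primal feasibility: A x = b.

This gives the KKT block system:
  [ Q   A^T ] [ x     ]   [-c ]
  [ A    0  ] [ lambda ] = [ b ]

Solving the linear system:
  x*      = (-1.2804, 0.6974, 2.8708)
  lambda* = (5.786)
  f(x*)   = 27.5683

x* = (-1.2804, 0.6974, 2.8708), lambda* = (5.786)


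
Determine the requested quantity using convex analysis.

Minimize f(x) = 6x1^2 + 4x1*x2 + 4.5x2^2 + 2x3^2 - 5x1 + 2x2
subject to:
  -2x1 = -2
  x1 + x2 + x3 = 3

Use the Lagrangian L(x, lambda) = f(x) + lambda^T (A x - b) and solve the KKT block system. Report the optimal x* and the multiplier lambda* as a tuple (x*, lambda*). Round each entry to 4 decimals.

Form the Lagrangian:
  L(x, lambda) = (1/2) x^T Q x + c^T x + lambda^T (A x - b)
Stationarity (grad_x L = 0): Q x + c + A^T lambda = 0.
Primal feasibility: A x = b.

This gives the KKT block system:
  [ Q   A^T ] [ x     ]   [-c ]
  [ A    0  ] [ lambda ] = [ b ]

Solving the linear system:
  x*      = (1, 0.1538, 1.8462)
  lambda* = (0.1154, -7.3846)
  f(x*)   = 8.8462

x* = (1, 0.1538, 1.8462), lambda* = (0.1154, -7.3846)


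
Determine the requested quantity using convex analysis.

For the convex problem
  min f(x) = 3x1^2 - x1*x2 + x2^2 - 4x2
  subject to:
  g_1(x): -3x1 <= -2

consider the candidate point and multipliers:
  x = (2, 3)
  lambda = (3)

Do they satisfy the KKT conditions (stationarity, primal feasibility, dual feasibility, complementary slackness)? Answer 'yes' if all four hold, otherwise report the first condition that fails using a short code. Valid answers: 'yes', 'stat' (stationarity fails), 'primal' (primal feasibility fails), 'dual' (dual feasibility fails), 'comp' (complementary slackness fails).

Gradient of f: grad f(x) = Q x + c = (9, 0)
Constraint values g_i(x) = a_i^T x - b_i:
  g_1((2, 3)) = -4
Stationarity residual: grad f(x) + sum_i lambda_i a_i = (0, 0)
  -> stationarity OK
Primal feasibility (all g_i <= 0): OK
Dual feasibility (all lambda_i >= 0): OK
Complementary slackness (lambda_i * g_i(x) = 0 for all i): FAILS

Verdict: the first failing condition is complementary_slackness -> comp.

comp


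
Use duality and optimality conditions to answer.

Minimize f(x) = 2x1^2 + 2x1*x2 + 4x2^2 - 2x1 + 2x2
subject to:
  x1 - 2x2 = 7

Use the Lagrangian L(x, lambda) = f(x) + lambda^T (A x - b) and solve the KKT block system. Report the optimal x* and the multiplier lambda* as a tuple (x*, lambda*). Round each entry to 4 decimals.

Form the Lagrangian:
  L(x, lambda) = (1/2) x^T Q x + c^T x + lambda^T (A x - b)
Stationarity (grad_x L = 0): Q x + c + A^T lambda = 0.
Primal feasibility: A x = b.

This gives the KKT block system:
  [ Q   A^T ] [ x     ]   [-c ]
  [ A    0  ] [ lambda ] = [ b ]

Solving the linear system:
  x*      = (2.75, -2.125)
  lambda* = (-4.75)
  f(x*)   = 11.75

x* = (2.75, -2.125), lambda* = (-4.75)


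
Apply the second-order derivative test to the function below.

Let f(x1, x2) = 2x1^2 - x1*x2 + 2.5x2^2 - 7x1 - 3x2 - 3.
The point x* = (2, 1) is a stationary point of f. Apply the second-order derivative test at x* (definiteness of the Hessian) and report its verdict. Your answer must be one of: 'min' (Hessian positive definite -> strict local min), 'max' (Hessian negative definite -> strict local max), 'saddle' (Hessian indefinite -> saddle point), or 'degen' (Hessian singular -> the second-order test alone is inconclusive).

Compute the Hessian H = grad^2 f:
  H = [[4, -1], [-1, 5]]
Verify stationarity: grad f(x*) = H x* + g = (0, 0).
Eigenvalues of H: 3.382, 5.618.
Both eigenvalues > 0, so H is positive definite -> x* is a strict local min.

min


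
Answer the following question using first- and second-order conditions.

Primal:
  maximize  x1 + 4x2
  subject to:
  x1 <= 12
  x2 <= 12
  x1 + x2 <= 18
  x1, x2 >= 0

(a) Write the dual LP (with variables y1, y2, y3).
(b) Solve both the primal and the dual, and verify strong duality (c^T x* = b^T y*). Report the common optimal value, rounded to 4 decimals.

The standard primal-dual pair for 'max c^T x s.t. A x <= b, x >= 0' is:
  Dual:  min b^T y  s.t.  A^T y >= c,  y >= 0.

So the dual LP is:
  minimize  12y1 + 12y2 + 18y3
  subject to:
    y1 + y3 >= 1
    y2 + y3 >= 4
    y1, y2, y3 >= 0

Solving the primal: x* = (6, 12).
  primal value c^T x* = 54.
Solving the dual: y* = (0, 3, 1).
  dual value b^T y* = 54.
Strong duality: c^T x* = b^T y*. Confirmed.

54


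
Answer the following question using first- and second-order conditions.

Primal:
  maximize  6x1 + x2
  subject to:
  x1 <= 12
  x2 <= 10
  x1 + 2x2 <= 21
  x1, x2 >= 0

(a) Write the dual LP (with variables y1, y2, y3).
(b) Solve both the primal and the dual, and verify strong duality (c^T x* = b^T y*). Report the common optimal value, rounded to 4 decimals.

The standard primal-dual pair for 'max c^T x s.t. A x <= b, x >= 0' is:
  Dual:  min b^T y  s.t.  A^T y >= c,  y >= 0.

So the dual LP is:
  minimize  12y1 + 10y2 + 21y3
  subject to:
    y1 + y3 >= 6
    y2 + 2y3 >= 1
    y1, y2, y3 >= 0

Solving the primal: x* = (12, 4.5).
  primal value c^T x* = 76.5.
Solving the dual: y* = (5.5, 0, 0.5).
  dual value b^T y* = 76.5.
Strong duality: c^T x* = b^T y*. Confirmed.

76.5


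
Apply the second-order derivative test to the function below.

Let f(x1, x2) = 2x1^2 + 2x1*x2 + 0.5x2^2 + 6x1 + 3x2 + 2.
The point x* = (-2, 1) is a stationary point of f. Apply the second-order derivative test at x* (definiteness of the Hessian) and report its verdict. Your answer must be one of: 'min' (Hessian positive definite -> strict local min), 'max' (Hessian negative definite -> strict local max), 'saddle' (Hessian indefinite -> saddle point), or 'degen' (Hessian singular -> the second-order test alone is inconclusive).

Compute the Hessian H = grad^2 f:
  H = [[4, 2], [2, 1]]
Verify stationarity: grad f(x*) = H x* + g = (0, 0).
Eigenvalues of H: 0, 5.
H has a zero eigenvalue (singular; positive semidefinite but not definite), so H is neither positive definite, negative definite, nor indefinite. The second-order test alone is inconclusive -> degen.
(Indeed, f is constant along the null direction of H through x*, so x* is not a strict local extremum.)

degen


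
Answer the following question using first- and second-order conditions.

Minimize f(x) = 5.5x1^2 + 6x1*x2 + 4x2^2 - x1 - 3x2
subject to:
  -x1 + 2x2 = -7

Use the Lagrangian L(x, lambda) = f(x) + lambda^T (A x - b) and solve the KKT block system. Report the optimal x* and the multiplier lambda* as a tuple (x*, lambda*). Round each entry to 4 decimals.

Form the Lagrangian:
  L(x, lambda) = (1/2) x^T Q x + c^T x + lambda^T (A x - b)
Stationarity (grad_x L = 0): Q x + c + A^T lambda = 0.
Primal feasibility: A x = b.

This gives the KKT block system:
  [ Q   A^T ] [ x     ]   [-c ]
  [ A    0  ] [ lambda ] = [ b ]

Solving the linear system:
  x*      = (1.9737, -2.5132)
  lambda* = (5.6316)
  f(x*)   = 22.4934

x* = (1.9737, -2.5132), lambda* = (5.6316)


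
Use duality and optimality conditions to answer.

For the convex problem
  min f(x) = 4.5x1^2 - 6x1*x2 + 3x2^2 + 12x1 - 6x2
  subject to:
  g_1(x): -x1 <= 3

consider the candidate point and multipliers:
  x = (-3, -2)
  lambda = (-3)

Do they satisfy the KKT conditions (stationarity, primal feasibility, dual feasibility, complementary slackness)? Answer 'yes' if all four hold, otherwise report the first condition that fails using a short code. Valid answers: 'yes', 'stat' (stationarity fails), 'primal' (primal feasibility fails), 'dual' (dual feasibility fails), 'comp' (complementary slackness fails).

Gradient of f: grad f(x) = Q x + c = (-3, 0)
Constraint values g_i(x) = a_i^T x - b_i:
  g_1((-3, -2)) = 0
Stationarity residual: grad f(x) + sum_i lambda_i a_i = (0, 0)
  -> stationarity OK
Primal feasibility (all g_i <= 0): OK
Dual feasibility (all lambda_i >= 0): FAILS
Complementary slackness (lambda_i * g_i(x) = 0 for all i): OK

Verdict: the first failing condition is dual_feasibility -> dual.

dual


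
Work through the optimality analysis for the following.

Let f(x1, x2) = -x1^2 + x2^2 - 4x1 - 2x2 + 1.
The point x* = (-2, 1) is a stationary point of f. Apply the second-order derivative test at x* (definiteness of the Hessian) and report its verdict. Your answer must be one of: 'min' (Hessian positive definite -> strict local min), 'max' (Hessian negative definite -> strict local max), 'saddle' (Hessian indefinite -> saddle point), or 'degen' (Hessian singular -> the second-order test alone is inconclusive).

Compute the Hessian H = grad^2 f:
  H = [[-2, 0], [0, 2]]
Verify stationarity: grad f(x*) = H x* + g = (0, 0).
Eigenvalues of H: -2, 2.
Eigenvalues have mixed signs, so H is indefinite -> x* is a saddle point.

saddle


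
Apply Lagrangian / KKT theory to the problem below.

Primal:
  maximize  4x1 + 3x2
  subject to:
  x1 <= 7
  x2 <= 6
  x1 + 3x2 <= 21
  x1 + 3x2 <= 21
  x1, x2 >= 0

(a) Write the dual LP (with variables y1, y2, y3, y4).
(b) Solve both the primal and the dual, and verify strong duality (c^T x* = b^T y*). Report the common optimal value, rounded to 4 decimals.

The standard primal-dual pair for 'max c^T x s.t. A x <= b, x >= 0' is:
  Dual:  min b^T y  s.t.  A^T y >= c,  y >= 0.

So the dual LP is:
  minimize  7y1 + 6y2 + 21y3 + 21y4
  subject to:
    y1 + y3 + y4 >= 4
    y2 + 3y3 + 3y4 >= 3
    y1, y2, y3, y4 >= 0

Solving the primal: x* = (7, 4.6667).
  primal value c^T x* = 42.
Solving the dual: y* = (3, 0, 1, 0).
  dual value b^T y* = 42.
Strong duality: c^T x* = b^T y*. Confirmed.

42


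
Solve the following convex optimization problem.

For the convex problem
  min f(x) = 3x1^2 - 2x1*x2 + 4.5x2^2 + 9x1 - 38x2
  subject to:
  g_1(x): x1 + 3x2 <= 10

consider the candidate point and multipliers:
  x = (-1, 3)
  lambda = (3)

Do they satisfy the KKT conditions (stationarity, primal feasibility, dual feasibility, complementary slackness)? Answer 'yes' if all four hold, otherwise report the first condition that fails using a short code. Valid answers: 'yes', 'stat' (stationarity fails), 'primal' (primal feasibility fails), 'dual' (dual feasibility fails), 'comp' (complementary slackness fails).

Gradient of f: grad f(x) = Q x + c = (-3, -9)
Constraint values g_i(x) = a_i^T x - b_i:
  g_1((-1, 3)) = -2
Stationarity residual: grad f(x) + sum_i lambda_i a_i = (0, 0)
  -> stationarity OK
Primal feasibility (all g_i <= 0): OK
Dual feasibility (all lambda_i >= 0): OK
Complementary slackness (lambda_i * g_i(x) = 0 for all i): FAILS

Verdict: the first failing condition is complementary_slackness -> comp.

comp


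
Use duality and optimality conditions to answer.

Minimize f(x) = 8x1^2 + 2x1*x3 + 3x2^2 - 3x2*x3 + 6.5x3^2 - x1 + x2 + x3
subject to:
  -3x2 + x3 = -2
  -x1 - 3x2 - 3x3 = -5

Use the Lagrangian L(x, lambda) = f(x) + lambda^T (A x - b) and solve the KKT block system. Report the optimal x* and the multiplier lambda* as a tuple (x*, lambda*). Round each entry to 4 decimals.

Form the Lagrangian:
  L(x, lambda) = (1/2) x^T Q x + c^T x + lambda^T (A x - b)
Stationarity (grad_x L = 0): Q x + c + A^T lambda = 0.
Primal feasibility: A x = b.

This gives the KKT block system:
  [ Q   A^T ] [ x     ]   [-c ]
  [ A    0  ] [ lambda ] = [ b ]

Solving the linear system:
  x*      = (0.1179, 0.9068, 0.7205)
  lambda* = (-0.9007, 2.3272)
  f(x*)   = 5.672

x* = (0.1179, 0.9068, 0.7205), lambda* = (-0.9007, 2.3272)


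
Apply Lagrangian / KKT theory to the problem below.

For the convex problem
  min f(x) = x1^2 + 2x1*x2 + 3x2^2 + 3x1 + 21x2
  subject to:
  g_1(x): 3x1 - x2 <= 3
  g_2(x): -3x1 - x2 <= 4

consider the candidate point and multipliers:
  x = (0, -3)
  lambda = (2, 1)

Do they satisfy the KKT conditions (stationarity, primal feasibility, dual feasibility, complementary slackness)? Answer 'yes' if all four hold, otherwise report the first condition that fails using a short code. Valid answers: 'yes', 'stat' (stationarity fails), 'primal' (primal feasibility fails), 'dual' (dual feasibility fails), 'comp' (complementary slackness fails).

Gradient of f: grad f(x) = Q x + c = (-3, 3)
Constraint values g_i(x) = a_i^T x - b_i:
  g_1((0, -3)) = 0
  g_2((0, -3)) = -1
Stationarity residual: grad f(x) + sum_i lambda_i a_i = (0, 0)
  -> stationarity OK
Primal feasibility (all g_i <= 0): OK
Dual feasibility (all lambda_i >= 0): OK
Complementary slackness (lambda_i * g_i(x) = 0 for all i): FAILS

Verdict: the first failing condition is complementary_slackness -> comp.

comp


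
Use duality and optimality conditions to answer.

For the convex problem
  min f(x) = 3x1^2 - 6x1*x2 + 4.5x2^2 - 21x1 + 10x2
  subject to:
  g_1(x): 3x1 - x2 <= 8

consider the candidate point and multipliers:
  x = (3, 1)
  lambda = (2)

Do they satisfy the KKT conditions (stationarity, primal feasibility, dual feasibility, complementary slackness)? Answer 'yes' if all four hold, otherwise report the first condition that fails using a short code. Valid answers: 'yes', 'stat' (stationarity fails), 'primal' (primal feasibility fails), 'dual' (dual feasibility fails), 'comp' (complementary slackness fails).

Gradient of f: grad f(x) = Q x + c = (-9, 1)
Constraint values g_i(x) = a_i^T x - b_i:
  g_1((3, 1)) = 0
Stationarity residual: grad f(x) + sum_i lambda_i a_i = (-3, -1)
  -> stationarity FAILS
Primal feasibility (all g_i <= 0): OK
Dual feasibility (all lambda_i >= 0): OK
Complementary slackness (lambda_i * g_i(x) = 0 for all i): OK

Verdict: the first failing condition is stationarity -> stat.

stat


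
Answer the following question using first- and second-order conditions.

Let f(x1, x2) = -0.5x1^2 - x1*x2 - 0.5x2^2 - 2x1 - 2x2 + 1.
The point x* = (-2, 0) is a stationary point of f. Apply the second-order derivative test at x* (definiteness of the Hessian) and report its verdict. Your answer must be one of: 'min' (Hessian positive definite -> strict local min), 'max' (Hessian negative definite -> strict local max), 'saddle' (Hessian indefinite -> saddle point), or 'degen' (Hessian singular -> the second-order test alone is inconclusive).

Compute the Hessian H = grad^2 f:
  H = [[-1, -1], [-1, -1]]
Verify stationarity: grad f(x*) = H x* + g = (0, 0).
Eigenvalues of H: -2, 0.
H has a zero eigenvalue (singular; negative semidefinite but not definite), so H is neither positive definite, negative definite, nor indefinite. The second-order test alone is inconclusive -> degen.
(Indeed, f is constant along the null direction of H through x*, so x* is not a strict local extremum.)

degen


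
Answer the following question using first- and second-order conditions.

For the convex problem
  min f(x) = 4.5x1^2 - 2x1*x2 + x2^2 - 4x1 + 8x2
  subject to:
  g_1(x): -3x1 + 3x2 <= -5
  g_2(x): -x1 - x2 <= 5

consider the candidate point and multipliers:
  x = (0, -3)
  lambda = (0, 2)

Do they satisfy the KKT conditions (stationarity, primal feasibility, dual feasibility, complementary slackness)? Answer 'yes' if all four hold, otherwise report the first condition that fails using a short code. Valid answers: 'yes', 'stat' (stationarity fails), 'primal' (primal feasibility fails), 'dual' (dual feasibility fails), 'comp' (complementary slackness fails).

Gradient of f: grad f(x) = Q x + c = (2, 2)
Constraint values g_i(x) = a_i^T x - b_i:
  g_1((0, -3)) = -4
  g_2((0, -3)) = -2
Stationarity residual: grad f(x) + sum_i lambda_i a_i = (0, 0)
  -> stationarity OK
Primal feasibility (all g_i <= 0): OK
Dual feasibility (all lambda_i >= 0): OK
Complementary slackness (lambda_i * g_i(x) = 0 for all i): FAILS

Verdict: the first failing condition is complementary_slackness -> comp.

comp


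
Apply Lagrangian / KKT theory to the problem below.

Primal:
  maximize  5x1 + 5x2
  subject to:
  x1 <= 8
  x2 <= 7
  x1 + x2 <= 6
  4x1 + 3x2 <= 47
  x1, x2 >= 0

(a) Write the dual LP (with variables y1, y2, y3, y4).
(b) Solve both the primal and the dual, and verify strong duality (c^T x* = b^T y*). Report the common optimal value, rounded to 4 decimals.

The standard primal-dual pair for 'max c^T x s.t. A x <= b, x >= 0' is:
  Dual:  min b^T y  s.t.  A^T y >= c,  y >= 0.

So the dual LP is:
  minimize  8y1 + 7y2 + 6y3 + 47y4
  subject to:
    y1 + y3 + 4y4 >= 5
    y2 + y3 + 3y4 >= 5
    y1, y2, y3, y4 >= 0

Solving the primal: x* = (6, 0).
  primal value c^T x* = 30.
Solving the dual: y* = (0, 0, 5, 0).
  dual value b^T y* = 30.
Strong duality: c^T x* = b^T y*. Confirmed.

30


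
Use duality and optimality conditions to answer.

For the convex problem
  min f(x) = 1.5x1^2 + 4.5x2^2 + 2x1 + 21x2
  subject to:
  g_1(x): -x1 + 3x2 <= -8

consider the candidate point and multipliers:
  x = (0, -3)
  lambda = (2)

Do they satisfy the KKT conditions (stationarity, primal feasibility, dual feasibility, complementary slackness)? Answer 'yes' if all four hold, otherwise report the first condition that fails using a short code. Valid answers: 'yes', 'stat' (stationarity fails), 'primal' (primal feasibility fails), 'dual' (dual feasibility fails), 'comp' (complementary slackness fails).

Gradient of f: grad f(x) = Q x + c = (2, -6)
Constraint values g_i(x) = a_i^T x - b_i:
  g_1((0, -3)) = -1
Stationarity residual: grad f(x) + sum_i lambda_i a_i = (0, 0)
  -> stationarity OK
Primal feasibility (all g_i <= 0): OK
Dual feasibility (all lambda_i >= 0): OK
Complementary slackness (lambda_i * g_i(x) = 0 for all i): FAILS

Verdict: the first failing condition is complementary_slackness -> comp.

comp


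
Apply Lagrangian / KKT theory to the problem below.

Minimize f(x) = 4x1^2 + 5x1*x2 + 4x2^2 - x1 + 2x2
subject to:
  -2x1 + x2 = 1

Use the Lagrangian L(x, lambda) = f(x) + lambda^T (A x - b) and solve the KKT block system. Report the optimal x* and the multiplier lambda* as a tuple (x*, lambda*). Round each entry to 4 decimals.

Form the Lagrangian:
  L(x, lambda) = (1/2) x^T Q x + c^T x + lambda^T (A x - b)
Stationarity (grad_x L = 0): Q x + c + A^T lambda = 0.
Primal feasibility: A x = b.

This gives the KKT block system:
  [ Q   A^T ] [ x     ]   [-c ]
  [ A    0  ] [ lambda ] = [ b ]

Solving the linear system:
  x*      = (-0.4, 0.2)
  lambda* = (-1.6)
  f(x*)   = 1.2

x* = (-0.4, 0.2), lambda* = (-1.6)


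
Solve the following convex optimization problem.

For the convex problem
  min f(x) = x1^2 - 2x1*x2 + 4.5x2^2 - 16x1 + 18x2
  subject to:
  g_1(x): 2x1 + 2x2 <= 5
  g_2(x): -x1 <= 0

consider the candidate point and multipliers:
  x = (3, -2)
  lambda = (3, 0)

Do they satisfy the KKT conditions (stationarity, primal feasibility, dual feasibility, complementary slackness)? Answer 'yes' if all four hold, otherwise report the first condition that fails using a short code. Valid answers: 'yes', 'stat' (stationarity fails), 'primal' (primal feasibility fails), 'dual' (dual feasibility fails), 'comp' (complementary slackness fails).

Gradient of f: grad f(x) = Q x + c = (-6, -6)
Constraint values g_i(x) = a_i^T x - b_i:
  g_1((3, -2)) = -3
  g_2((3, -2)) = -3
Stationarity residual: grad f(x) + sum_i lambda_i a_i = (0, 0)
  -> stationarity OK
Primal feasibility (all g_i <= 0): OK
Dual feasibility (all lambda_i >= 0): OK
Complementary slackness (lambda_i * g_i(x) = 0 for all i): FAILS

Verdict: the first failing condition is complementary_slackness -> comp.

comp


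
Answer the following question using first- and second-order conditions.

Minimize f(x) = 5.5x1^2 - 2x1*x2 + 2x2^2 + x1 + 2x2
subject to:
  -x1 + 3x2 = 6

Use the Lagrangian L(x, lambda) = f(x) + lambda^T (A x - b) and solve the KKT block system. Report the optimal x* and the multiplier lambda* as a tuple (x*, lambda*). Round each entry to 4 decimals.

Form the Lagrangian:
  L(x, lambda) = (1/2) x^T Q x + c^T x + lambda^T (A x - b)
Stationarity (grad_x L = 0): Q x + c + A^T lambda = 0.
Primal feasibility: A x = b.

This gives the KKT block system:
  [ Q   A^T ] [ x     ]   [-c ]
  [ A    0  ] [ lambda ] = [ b ]

Solving the linear system:
  x*      = (-0.033, 1.989)
  lambda* = (-3.3407)
  f(x*)   = 11.9945

x* = (-0.033, 1.989), lambda* = (-3.3407)


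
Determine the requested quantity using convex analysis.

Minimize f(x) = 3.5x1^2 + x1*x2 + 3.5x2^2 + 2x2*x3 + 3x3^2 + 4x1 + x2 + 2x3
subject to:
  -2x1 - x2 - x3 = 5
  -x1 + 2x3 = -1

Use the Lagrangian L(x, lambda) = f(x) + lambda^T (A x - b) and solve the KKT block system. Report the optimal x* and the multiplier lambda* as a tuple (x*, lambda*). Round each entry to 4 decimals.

Form the Lagrangian:
  L(x, lambda) = (1/2) x^T Q x + c^T x + lambda^T (A x - b)
Stationarity (grad_x L = 0): Q x + c + A^T lambda = 0.
Primal feasibility: A x = b.

This gives the KKT block system:
  [ Q   A^T ] [ x     ]   [-c ]
  [ A    0  ] [ lambda ] = [ b ]

Solving the linear system:
  x*      = (-1.7337, -0.1657, -1.3669)
  lambda* = (-4.6272, 0.9527)
  f(x*)   = 7.1272

x* = (-1.7337, -0.1657, -1.3669), lambda* = (-4.6272, 0.9527)


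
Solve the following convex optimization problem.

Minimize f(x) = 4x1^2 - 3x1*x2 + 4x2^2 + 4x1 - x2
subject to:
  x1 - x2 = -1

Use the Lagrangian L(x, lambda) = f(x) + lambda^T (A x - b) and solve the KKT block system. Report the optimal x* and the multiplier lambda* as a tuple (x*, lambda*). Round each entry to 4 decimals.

Form the Lagrangian:
  L(x, lambda) = (1/2) x^T Q x + c^T x + lambda^T (A x - b)
Stationarity (grad_x L = 0): Q x + c + A^T lambda = 0.
Primal feasibility: A x = b.

This gives the KKT block system:
  [ Q   A^T ] [ x     ]   [-c ]
  [ A    0  ] [ lambda ] = [ b ]

Solving the linear system:
  x*      = (-0.8, 0.2)
  lambda* = (3)
  f(x*)   = -0.2

x* = (-0.8, 0.2), lambda* = (3)


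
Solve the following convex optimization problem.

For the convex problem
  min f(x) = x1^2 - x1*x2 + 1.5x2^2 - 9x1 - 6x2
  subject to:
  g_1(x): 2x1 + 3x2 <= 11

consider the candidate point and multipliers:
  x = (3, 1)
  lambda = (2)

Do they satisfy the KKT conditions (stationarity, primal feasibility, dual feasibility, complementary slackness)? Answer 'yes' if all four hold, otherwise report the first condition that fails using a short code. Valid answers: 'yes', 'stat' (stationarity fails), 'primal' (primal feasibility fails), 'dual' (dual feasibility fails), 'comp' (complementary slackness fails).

Gradient of f: grad f(x) = Q x + c = (-4, -6)
Constraint values g_i(x) = a_i^T x - b_i:
  g_1((3, 1)) = -2
Stationarity residual: grad f(x) + sum_i lambda_i a_i = (0, 0)
  -> stationarity OK
Primal feasibility (all g_i <= 0): OK
Dual feasibility (all lambda_i >= 0): OK
Complementary slackness (lambda_i * g_i(x) = 0 for all i): FAILS

Verdict: the first failing condition is complementary_slackness -> comp.

comp


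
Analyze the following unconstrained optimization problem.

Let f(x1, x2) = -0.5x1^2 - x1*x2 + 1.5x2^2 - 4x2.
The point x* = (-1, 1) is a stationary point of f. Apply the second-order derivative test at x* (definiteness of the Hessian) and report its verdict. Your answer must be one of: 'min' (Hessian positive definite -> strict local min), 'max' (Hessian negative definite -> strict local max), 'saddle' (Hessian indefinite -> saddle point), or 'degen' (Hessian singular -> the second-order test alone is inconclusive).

Compute the Hessian H = grad^2 f:
  H = [[-1, -1], [-1, 3]]
Verify stationarity: grad f(x*) = H x* + g = (0, 0).
Eigenvalues of H: -1.2361, 3.2361.
Eigenvalues have mixed signs, so H is indefinite -> x* is a saddle point.

saddle


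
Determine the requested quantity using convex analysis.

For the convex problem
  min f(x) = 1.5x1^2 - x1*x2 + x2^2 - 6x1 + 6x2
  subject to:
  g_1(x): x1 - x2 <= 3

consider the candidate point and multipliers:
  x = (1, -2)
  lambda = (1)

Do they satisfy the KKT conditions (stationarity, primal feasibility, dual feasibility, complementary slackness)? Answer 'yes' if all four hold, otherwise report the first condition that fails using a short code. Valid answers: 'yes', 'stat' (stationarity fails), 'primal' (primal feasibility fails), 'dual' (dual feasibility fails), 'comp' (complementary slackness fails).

Gradient of f: grad f(x) = Q x + c = (-1, 1)
Constraint values g_i(x) = a_i^T x - b_i:
  g_1((1, -2)) = 0
Stationarity residual: grad f(x) + sum_i lambda_i a_i = (0, 0)
  -> stationarity OK
Primal feasibility (all g_i <= 0): OK
Dual feasibility (all lambda_i >= 0): OK
Complementary slackness (lambda_i * g_i(x) = 0 for all i): OK

Verdict: yes, KKT holds.

yes


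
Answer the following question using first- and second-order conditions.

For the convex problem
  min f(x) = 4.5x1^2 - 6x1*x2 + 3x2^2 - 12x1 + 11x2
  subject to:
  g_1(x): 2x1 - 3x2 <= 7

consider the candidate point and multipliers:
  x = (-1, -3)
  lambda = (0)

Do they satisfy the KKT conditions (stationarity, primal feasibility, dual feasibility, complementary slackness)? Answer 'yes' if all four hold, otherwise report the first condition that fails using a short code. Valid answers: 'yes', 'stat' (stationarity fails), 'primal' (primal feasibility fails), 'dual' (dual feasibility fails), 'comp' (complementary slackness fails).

Gradient of f: grad f(x) = Q x + c = (-3, -1)
Constraint values g_i(x) = a_i^T x - b_i:
  g_1((-1, -3)) = 0
Stationarity residual: grad f(x) + sum_i lambda_i a_i = (-3, -1)
  -> stationarity FAILS
Primal feasibility (all g_i <= 0): OK
Dual feasibility (all lambda_i >= 0): OK
Complementary slackness (lambda_i * g_i(x) = 0 for all i): OK

Verdict: the first failing condition is stationarity -> stat.

stat


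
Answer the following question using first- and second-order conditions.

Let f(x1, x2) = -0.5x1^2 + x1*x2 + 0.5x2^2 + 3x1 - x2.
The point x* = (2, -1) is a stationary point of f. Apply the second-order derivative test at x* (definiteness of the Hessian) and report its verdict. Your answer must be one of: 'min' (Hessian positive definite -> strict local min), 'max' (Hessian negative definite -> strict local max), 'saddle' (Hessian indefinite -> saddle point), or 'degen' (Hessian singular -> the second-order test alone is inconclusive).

Compute the Hessian H = grad^2 f:
  H = [[-1, 1], [1, 1]]
Verify stationarity: grad f(x*) = H x* + g = (0, 0).
Eigenvalues of H: -1.4142, 1.4142.
Eigenvalues have mixed signs, so H is indefinite -> x* is a saddle point.

saddle


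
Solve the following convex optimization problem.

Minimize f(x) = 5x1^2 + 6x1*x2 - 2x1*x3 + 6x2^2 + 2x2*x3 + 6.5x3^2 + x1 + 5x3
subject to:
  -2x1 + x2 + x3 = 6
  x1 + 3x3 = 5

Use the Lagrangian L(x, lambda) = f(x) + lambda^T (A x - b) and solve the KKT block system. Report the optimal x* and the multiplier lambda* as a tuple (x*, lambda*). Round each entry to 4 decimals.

Form the Lagrangian:
  L(x, lambda) = (1/2) x^T Q x + c^T x + lambda^T (A x - b)
Stationarity (grad_x L = 0): Q x + c + A^T lambda = 0.
Primal feasibility: A x = b.

This gives the KKT block system:
  [ Q   A^T ] [ x     ]   [-c ]
  [ A    0  ] [ lambda ] = [ b ]

Solving the linear system:
  x*      = (-1.3689, 1.1392, 2.123)
  lambda* = (-9.7023, -9.3042)
  f(x*)   = 56.9903

x* = (-1.3689, 1.1392, 2.123), lambda* = (-9.7023, -9.3042)


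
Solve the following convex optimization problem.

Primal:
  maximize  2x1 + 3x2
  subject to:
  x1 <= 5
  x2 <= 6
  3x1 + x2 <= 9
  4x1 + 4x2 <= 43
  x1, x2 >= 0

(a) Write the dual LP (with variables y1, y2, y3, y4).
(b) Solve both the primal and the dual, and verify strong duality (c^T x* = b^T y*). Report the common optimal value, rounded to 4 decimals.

The standard primal-dual pair for 'max c^T x s.t. A x <= b, x >= 0' is:
  Dual:  min b^T y  s.t.  A^T y >= c,  y >= 0.

So the dual LP is:
  minimize  5y1 + 6y2 + 9y3 + 43y4
  subject to:
    y1 + 3y3 + 4y4 >= 2
    y2 + y3 + 4y4 >= 3
    y1, y2, y3, y4 >= 0

Solving the primal: x* = (1, 6).
  primal value c^T x* = 20.
Solving the dual: y* = (0, 2.3333, 0.6667, 0).
  dual value b^T y* = 20.
Strong duality: c^T x* = b^T y*. Confirmed.

20


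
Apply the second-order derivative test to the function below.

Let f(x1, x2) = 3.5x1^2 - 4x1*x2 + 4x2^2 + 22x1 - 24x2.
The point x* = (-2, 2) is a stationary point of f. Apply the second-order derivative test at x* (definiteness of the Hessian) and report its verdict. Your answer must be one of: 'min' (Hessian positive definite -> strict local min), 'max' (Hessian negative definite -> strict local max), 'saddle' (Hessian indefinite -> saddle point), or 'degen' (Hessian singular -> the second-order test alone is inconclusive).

Compute the Hessian H = grad^2 f:
  H = [[7, -4], [-4, 8]]
Verify stationarity: grad f(x*) = H x* + g = (0, 0).
Eigenvalues of H: 3.4689, 11.5311.
Both eigenvalues > 0, so H is positive definite -> x* is a strict local min.

min


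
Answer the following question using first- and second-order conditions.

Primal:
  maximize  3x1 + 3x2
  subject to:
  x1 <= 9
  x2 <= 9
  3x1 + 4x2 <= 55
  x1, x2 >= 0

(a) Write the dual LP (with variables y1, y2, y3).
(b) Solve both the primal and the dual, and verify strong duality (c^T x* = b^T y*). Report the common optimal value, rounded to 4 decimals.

The standard primal-dual pair for 'max c^T x s.t. A x <= b, x >= 0' is:
  Dual:  min b^T y  s.t.  A^T y >= c,  y >= 0.

So the dual LP is:
  minimize  9y1 + 9y2 + 55y3
  subject to:
    y1 + 3y3 >= 3
    y2 + 4y3 >= 3
    y1, y2, y3 >= 0

Solving the primal: x* = (9, 7).
  primal value c^T x* = 48.
Solving the dual: y* = (0.75, 0, 0.75).
  dual value b^T y* = 48.
Strong duality: c^T x* = b^T y*. Confirmed.

48


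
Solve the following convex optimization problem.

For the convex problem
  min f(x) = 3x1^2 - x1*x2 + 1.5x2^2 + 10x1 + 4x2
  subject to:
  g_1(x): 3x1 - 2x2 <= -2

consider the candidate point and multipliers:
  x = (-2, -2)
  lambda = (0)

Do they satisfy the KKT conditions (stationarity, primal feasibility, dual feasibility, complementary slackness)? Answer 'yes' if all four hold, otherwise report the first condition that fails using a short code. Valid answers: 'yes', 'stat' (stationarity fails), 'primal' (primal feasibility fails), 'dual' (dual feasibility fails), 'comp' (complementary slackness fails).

Gradient of f: grad f(x) = Q x + c = (0, 0)
Constraint values g_i(x) = a_i^T x - b_i:
  g_1((-2, -2)) = 0
Stationarity residual: grad f(x) + sum_i lambda_i a_i = (0, 0)
  -> stationarity OK
Primal feasibility (all g_i <= 0): OK
Dual feasibility (all lambda_i >= 0): OK
Complementary slackness (lambda_i * g_i(x) = 0 for all i): OK

Verdict: yes, KKT holds.

yes


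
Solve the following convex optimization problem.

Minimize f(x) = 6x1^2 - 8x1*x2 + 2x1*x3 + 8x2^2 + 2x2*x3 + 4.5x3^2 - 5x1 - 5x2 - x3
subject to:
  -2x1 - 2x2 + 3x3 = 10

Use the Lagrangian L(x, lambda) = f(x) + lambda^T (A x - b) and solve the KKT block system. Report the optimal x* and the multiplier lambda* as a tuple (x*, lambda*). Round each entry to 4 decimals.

Form the Lagrangian:
  L(x, lambda) = (1/2) x^T Q x + c^T x + lambda^T (A x - b)
Stationarity (grad_x L = 0): Q x + c + A^T lambda = 0.
Primal feasibility: A x = b.

This gives the KKT block system:
  [ Q   A^T ] [ x     ]   [-c ]
  [ A    0  ] [ lambda ] = [ b ]

Solving the linear system:
  x*      = (-1.1962, -0.9968, 1.8713)
  lambda* = (-3.8186)
  f(x*)   = 23.6398

x* = (-1.1962, -0.9968, 1.8713), lambda* = (-3.8186)
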